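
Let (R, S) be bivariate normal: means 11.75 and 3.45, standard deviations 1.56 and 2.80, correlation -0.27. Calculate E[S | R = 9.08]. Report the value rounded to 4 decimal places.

For a bivariate normal, E[S | R=x] = μ_S + ρ·(σ_S/σ_R)·(x − μ_R).
E[S | R=9.08] = 3.45 + (-0.27)·(2.80/1.56)·(9.08 − (11.75)) = 3.45 + (-0.48462)·(-2.67) = 4.7439.

4.7439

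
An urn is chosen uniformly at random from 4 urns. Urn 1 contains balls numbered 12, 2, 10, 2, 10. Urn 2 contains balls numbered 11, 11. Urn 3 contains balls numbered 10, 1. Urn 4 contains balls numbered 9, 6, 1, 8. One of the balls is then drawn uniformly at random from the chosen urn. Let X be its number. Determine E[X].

297/40

E[X | urn 1] = (12+2+10+2+10)/5 = 36/5.
E[X | urn 2] = (11+11)/2 = 11.
E[X | urn 3] = (10+1)/2 = 11/2.
E[X | urn 4] = (9+6+1+8)/4 = 6.
E[X] = (1/4)·(36/5) + (1/4)·(11) + (1/4)·(11/2) + (1/4)·(6) = 297/40.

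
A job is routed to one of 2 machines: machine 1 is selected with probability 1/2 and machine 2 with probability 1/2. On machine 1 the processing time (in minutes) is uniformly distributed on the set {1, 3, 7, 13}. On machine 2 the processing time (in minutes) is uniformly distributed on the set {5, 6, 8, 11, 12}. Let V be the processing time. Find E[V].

36/5

E[V | machine 1] = (1+3+7+13)/4 = 6.
E[V | machine 2] = (5+6+8+11+12)/5 = 42/5.
By the law of total expectation,
E[V] = (1/2)·(6) + (1/2)·(42/5) = 36/5.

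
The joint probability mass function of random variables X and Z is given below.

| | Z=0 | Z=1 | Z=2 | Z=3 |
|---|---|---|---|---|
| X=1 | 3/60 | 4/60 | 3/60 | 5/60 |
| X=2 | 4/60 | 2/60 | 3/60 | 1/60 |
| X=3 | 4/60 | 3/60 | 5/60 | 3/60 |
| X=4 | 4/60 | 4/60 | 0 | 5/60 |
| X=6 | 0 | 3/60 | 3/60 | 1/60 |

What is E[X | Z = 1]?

51/16

P(Z = 1) = 4/15.
Σ X·P over the event = 1·(4/60) + 2·(2/60) + 3·(3/60) + 4·(4/60) + 6·(3/60) = 17/20.
E[X | Z = 1] = (17/20) / (4/15) = 51/16.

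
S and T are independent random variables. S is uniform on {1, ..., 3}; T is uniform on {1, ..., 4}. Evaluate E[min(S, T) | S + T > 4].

P(S + T > 4) = 1/2.
Summing min(S,T)·P(x,y) over outcomes with S + T > 4 gives 13/12.
E[min(S, T) | S + T > 4] = (13/12) / (1/2) = 13/6.

13/6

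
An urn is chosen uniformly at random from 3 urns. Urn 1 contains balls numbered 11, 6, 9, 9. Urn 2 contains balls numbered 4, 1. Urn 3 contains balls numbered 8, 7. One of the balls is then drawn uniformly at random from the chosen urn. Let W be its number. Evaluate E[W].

E[W | urn 1] = (11+6+9+9)/4 = 35/4.
E[W | urn 2] = (4+1)/2 = 5/2.
E[W | urn 3] = (8+7)/2 = 15/2.
E[W] = (1/3)·(35/4) + (1/3)·(5/2) + (1/3)·(15/2) = 25/4.

25/4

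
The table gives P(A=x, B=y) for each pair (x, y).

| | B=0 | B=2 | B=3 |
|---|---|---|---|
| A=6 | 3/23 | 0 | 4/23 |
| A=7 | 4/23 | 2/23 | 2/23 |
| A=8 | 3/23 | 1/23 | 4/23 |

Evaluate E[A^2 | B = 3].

P(B = 3) = 10/23.
Σ A^2·P over the event = 36·(4/23) + 49·(2/23) + 64·(4/23) = 498/23.
E[A^2 | B = 3] = (498/23) / (10/23) = 249/5.

249/5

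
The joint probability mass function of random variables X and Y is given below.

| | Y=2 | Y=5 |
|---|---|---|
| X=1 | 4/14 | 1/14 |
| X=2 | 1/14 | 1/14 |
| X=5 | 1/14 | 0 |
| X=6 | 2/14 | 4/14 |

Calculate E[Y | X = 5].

P(X = 5) = 1/14.
Σ Y·P over the event = 2·(1/14) = 1/7.
E[Y | X = 5] = (1/7) / (1/14) = 2.

2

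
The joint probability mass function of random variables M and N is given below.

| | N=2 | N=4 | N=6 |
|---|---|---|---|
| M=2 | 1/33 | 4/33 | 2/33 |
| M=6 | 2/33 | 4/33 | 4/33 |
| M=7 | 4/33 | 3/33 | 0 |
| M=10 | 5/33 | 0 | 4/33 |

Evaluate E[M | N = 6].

P(N = 6) = 10/33.
Σ M·P over the event = 2·(2/33) + 6·(4/33) + 10·(4/33) = 68/33.
E[M | N = 6] = (68/33) / (10/33) = 34/5.

34/5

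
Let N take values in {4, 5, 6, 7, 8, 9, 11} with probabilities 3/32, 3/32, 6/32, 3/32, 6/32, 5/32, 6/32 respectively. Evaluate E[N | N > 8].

111/11

P(N > 8) = 11/32.
Σ over the event: 9·5/32 + 11·3/16 = 111/32.
E[N | N > 8] = (111/32) / (11/32) = 111/11.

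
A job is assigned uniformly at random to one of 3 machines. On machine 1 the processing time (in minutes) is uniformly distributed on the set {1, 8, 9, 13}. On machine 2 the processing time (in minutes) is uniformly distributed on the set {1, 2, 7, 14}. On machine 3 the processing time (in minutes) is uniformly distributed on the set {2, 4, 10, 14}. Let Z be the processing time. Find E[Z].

85/12

E[Z | machine 1] = (1+8+9+13)/4 = 31/4.
E[Z | machine 2] = (1+2+7+14)/4 = 6.
E[Z | machine 3] = (2+4+10+14)/4 = 15/2.
E[Z] = (1/3)·(31/4) + (1/3)·(6) + (1/3)·(15/2) = 85/12.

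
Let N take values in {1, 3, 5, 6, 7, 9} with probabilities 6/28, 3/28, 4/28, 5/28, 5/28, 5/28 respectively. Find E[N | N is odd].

5

P(N is odd) = 23/28.
Σ over the event: 1·3/14 + 3·3/28 + 5·1/7 + 7·5/28 + 9·5/28 = 115/28.
E[N | N is odd] = (115/28) / (23/28) = 5.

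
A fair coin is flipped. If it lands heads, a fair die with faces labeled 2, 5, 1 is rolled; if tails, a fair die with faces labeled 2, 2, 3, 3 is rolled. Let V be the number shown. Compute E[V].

E[V | heads] = (2+5+1)/3 = 8/3.
E[V | tails] = (2+2+3+3)/4 = 5/2.
E[V] = (1/2)·(8/3) + (1/2)·(5/2) = 31/12.

31/12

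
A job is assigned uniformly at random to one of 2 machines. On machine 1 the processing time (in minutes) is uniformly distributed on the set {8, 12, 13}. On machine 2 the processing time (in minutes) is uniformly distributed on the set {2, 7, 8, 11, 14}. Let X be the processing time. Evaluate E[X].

E[X | machine 1] = (8+12+13)/3 = 11.
E[X | machine 2] = (2+7+8+11+14)/5 = 42/5.
By the law of total expectation,
E[X] = (1/2)·(11) + (1/2)·(42/5) = 97/10.

97/10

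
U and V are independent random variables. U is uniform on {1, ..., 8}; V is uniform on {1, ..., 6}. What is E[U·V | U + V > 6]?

686/33

P(U + V > 6) = 11/16.
Summing UV·P(x,y) over outcomes with U + V > 6 gives 343/24.
E[U·V | U + V > 6] = (343/24) / (11/16) = 686/33.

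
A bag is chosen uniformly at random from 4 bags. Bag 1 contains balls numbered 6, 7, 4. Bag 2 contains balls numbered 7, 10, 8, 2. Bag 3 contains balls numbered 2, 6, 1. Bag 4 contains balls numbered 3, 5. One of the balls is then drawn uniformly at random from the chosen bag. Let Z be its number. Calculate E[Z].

233/48

E[Z | bag 1] = (6+7+4)/3 = 17/3.
E[Z | bag 2] = (7+10+8+2)/4 = 27/4.
E[Z | bag 3] = (2+6+1)/3 = 3.
E[Z | bag 4] = (3+5)/2 = 4.
E[Z] = (1/4)·(17/3) + (1/4)·(27/4) + (1/4)·(3) + (1/4)·(4) = 233/48.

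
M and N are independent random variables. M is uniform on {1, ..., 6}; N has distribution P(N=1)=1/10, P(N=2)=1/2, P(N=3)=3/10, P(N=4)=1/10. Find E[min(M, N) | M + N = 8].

23/9

P(M + N = 8) = 3/20.
Summing min(M,N)·P(x,y) over outcomes with M + N = 8 gives 23/60.
E[min(M, N) | M + N = 8] = (23/60) / (3/20) = 23/9.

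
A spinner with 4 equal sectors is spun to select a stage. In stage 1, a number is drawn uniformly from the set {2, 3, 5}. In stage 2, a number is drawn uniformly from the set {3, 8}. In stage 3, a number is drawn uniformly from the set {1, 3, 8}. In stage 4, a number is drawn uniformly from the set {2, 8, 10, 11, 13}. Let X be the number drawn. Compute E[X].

E[X | stage 1] = (2+3+5)/3 = 10/3.
E[X | stage 2] = (3+8)/2 = 11/2.
E[X | stage 3] = (1+3+8)/3 = 4.
E[X | stage 4] = (2+8+10+11+13)/5 = 44/5.
By the law of total expectation,
E[X] = (1/4)·(10/3) + (1/4)·(11/2) + (1/4)·(4) + (1/4)·(44/5) = 649/120.

649/120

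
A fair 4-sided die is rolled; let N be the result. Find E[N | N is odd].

2

Given N is odd, N is equally likely to be any of {1, 3}.
E[N | N is odd] = (1 + 3) / 2 = 2.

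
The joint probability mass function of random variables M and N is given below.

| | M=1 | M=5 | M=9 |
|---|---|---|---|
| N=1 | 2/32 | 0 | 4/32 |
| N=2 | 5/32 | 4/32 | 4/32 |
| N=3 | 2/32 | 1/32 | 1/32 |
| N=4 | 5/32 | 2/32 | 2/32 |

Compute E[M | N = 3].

4

P(N = 3) = 1/8.
Σ M·P over the event = 1·(2/32) + 5·(1/32) + 9·(1/32) = 1/2.
E[M | N = 3] = (1/2) / (1/8) = 4.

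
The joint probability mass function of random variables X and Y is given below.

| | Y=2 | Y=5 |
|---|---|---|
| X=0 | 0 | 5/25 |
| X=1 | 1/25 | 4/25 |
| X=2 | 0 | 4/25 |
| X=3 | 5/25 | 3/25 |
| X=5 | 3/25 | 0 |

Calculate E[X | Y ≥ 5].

P(Y ≥ 5) = 16/25.
Σ X·P over the event = 0·(5/25) + 1·(4/25) + 2·(4/25) + 3·(3/25) = 21/25.
E[X | Y ≥ 5] = (21/25) / (16/25) = 21/16.

21/16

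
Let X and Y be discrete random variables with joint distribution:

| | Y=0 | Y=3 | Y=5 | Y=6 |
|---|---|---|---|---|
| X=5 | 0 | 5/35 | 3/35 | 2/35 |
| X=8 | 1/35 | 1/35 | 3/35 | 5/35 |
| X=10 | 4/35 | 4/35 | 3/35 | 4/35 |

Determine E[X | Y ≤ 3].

P(Y ≤ 3) = 3/7.
Summing X·P(X=x,Y=y) over the conditioning event gives 121/35.
E[X | Y ≤ 3] = (121/35) / (3/7) = 121/15.

121/15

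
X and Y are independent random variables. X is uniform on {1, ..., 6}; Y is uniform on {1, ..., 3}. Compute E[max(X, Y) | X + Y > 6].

16/3

Outcomes with X + Y > 6: (4,3), (5,2), (5,3), (6,1), (6,2), (6,3), each with probability 1/18.
E[max(X, Y) | X + Y > 6] = (4 + 5 + 5 + 6 + 6 + 6) / 6 = 16/3.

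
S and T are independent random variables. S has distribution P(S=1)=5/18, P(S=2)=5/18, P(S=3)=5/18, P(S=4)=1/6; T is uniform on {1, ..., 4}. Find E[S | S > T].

P(S > T) = 1/3.
Summing S·P(x,y) over outcomes with S > T gives 19/18.
E[S | S > T] = (19/18) / (1/3) = 19/6.

19/6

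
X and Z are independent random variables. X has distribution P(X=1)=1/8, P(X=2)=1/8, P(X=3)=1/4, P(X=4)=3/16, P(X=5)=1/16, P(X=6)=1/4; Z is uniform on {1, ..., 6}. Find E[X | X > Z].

204/43

P(X > Z) = 43/96.
Summing X·P(x,y) over outcomes with X > Z gives 17/8.
E[X | X > Z] = (17/8) / (43/96) = 204/43.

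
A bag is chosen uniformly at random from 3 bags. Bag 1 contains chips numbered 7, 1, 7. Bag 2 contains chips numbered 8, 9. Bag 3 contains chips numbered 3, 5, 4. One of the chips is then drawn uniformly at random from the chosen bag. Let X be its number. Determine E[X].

35/6

E[X | bag 1] = (7+1+7)/3 = 5.
E[X | bag 2] = (8+9)/2 = 17/2.
E[X | bag 3] = (3+5+4)/3 = 4.
By the law of total expectation,
E[X] = (1/3)·(5) + (1/3)·(17/2) + (1/3)·(4) = 35/6.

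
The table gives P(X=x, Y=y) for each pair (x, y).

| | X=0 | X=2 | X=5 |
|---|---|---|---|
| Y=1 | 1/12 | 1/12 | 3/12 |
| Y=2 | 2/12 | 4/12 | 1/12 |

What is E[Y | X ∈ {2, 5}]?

P(X ∈ {2, 5}) = 3/4.
Σ Y·P over the event = 1·(1/12) + 2·(4/12) + 1·(3/12) + 2·(1/12) = 7/6.
E[Y | X ∈ {2, 5}] = (7/6) / (3/4) = 14/9.

14/9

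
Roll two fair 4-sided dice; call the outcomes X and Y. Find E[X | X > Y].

P(X > Y) = 3/8.
Summing X·P(x,y) over outcomes with X > Y gives 5/4.
E[X | X > Y] = (5/4) / (3/8) = 10/3.

10/3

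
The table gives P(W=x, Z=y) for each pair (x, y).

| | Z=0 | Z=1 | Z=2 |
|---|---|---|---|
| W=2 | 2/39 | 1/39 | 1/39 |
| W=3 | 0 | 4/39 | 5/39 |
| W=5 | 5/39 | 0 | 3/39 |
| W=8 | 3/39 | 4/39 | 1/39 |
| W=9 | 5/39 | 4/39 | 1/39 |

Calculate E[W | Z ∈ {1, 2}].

131/24

P(Z ∈ {1, 2}) = 8/13.
Summing W·P(W=x,Z=y) over the conditioning event gives 131/39.
E[W | Z ∈ {1, 2}] = (131/39) / (8/13) = 131/24.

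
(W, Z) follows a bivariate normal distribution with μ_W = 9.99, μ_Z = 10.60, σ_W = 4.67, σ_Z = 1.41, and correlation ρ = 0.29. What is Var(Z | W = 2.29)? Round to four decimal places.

The conditional variance in a bivariate normal is σ_Z²(1 − ρ²), independent of x.
Var(Z | W=2.29) = (1.41)²·(1 − (0.29)²) = 1.9881·0.9159 = 1.8209.

1.8209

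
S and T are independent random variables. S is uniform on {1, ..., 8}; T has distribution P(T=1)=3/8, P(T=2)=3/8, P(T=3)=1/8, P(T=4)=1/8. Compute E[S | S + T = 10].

P(S + T = 10) = 5/64.
Summing S·P(x,y) over outcomes with S + T = 10 gives 37/64.
E[S | S + T = 10] = (37/64) / (5/64) = 37/5.

37/5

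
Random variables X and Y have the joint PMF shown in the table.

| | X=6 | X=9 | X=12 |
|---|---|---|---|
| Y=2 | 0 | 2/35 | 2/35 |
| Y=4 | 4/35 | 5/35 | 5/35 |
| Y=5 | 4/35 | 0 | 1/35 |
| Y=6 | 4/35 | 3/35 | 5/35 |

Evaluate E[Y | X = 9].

P(X = 9) = 2/7.
Σ Y·P over the event = 2·(2/35) + 4·(5/35) + 6·(3/35) = 6/5.
E[Y | X = 9] = (6/5) / (2/7) = 21/5.

21/5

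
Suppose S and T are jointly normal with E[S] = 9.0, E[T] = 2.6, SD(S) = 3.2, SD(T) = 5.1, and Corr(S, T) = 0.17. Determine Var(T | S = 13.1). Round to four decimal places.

The conditional variance in a bivariate normal is σ_T²(1 − ρ²), independent of x.
Var(T | S=13.1) = (5.1)²·(1 − (0.17)²) = 26.01·0.9711 = 25.2583.

25.2583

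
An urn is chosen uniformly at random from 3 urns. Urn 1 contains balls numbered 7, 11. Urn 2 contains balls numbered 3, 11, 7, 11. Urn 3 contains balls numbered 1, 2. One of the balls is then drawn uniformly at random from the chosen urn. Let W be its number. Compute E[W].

E[W | urn 1] = (7+11)/2 = 9.
E[W | urn 2] = (3+11+7+11)/4 = 8.
E[W | urn 3] = (1+2)/2 = 3/2.
By the law of total expectation,
E[W] = (1/3)·(9) + (1/3)·(8) + (1/3)·(3/2) = 37/6.

37/6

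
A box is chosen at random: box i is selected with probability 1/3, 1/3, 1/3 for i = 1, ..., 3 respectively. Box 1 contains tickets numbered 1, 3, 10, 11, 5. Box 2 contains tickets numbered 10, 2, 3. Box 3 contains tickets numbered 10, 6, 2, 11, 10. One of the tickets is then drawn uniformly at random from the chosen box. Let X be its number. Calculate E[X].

E[X | box 1] = (1+3+10+11+5)/5 = 6.
E[X | box 2] = (10+2+3)/3 = 5.
E[X | box 3] = (10+6+2+11+10)/5 = 39/5.
By the law of total expectation,
E[X] = (1/3)·(6) + (1/3)·(5) + (1/3)·(39/5) = 94/15.

94/15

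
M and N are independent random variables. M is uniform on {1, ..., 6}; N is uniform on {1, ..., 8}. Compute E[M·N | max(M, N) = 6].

216/11

P(max(M, N) = 6) = 11/48.
Summing MN·P(x,y) over outcomes with max(M, N) = 6 gives 9/2.
E[M·N | max(M, N) = 6] = (9/2) / (11/48) = 216/11.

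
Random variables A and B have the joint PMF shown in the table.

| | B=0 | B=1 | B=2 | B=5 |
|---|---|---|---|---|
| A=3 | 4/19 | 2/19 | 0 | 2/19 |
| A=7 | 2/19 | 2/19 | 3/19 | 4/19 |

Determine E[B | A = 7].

P(A = 7) = 11/19.
Σ B·P over the event = 0·(2/19) + 1·(2/19) + 2·(3/19) + 5·(4/19) = 28/19.
E[B | A = 7] = (28/19) / (11/19) = 28/11.

28/11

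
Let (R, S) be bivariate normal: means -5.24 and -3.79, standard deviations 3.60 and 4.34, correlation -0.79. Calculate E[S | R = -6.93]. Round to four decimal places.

The regression of S on R has slope ρ·σ_S/σ_R and passes through (μ_R, μ_S).
E[S | R=-6.93] = -3.79 + (-0.79)·(4.34/3.60)·(-6.93 − (-5.24)) = -3.79 + (-0.95239)·(-1.69) = -2.1805.

-2.1805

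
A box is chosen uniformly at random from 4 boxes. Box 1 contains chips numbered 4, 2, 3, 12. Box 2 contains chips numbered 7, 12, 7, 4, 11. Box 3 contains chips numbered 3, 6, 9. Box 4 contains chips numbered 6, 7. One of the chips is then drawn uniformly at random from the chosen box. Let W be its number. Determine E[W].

E[W | box 1] = (4+2+3+12)/4 = 21/4.
E[W | box 2] = (7+12+7+4+11)/5 = 41/5.
E[W | box 3] = (3+6+9)/3 = 6.
E[W | box 4] = (6+7)/2 = 13/2.
E[W] = (1/4)·(21/4) + (1/4)·(41/5) + (1/4)·(6) + (1/4)·(13/2) = 519/80.

519/80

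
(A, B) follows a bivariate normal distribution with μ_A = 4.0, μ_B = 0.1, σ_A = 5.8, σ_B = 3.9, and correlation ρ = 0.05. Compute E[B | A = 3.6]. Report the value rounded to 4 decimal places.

E[B | A=x] = μ_B + ρ(σ_B/σ_A)(x − μ_A) for jointly normal variables.
E[B | A=3.6] = 0.1 + (0.05)·(3.9/5.8)·(3.6 − (4.0)) = 0.1 + (0.033621)·(-0.4) = 0.0866.

0.0866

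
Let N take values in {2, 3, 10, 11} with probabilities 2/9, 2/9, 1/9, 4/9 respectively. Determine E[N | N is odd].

25/3

P(N is odd) = 2/3.
Σ over the event: 3·2/9 + 11·4/9 = 50/9.
E[N | N is odd] = (50/9) / (2/3) = 25/3.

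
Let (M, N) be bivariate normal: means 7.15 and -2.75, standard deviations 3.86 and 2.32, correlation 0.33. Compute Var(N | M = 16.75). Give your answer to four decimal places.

4.7963

For a bivariate normal, Var(N | M=x) = σ_N²(1 − ρ²).
Var(N | M=16.75) = (2.32)²·(1 − (0.33)²) = 5.3824·0.8911 = 4.7963.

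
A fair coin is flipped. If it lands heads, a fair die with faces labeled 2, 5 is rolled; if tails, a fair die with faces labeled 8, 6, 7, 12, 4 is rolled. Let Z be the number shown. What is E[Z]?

109/20

E[Z | heads] = (2+5)/2 = 7/2.
E[Z | tails] = (8+6+7+12+4)/5 = 37/5.
By the law of total expectation,
E[Z] = (1/2)·(7/2) + (1/2)·(37/5) = 109/20.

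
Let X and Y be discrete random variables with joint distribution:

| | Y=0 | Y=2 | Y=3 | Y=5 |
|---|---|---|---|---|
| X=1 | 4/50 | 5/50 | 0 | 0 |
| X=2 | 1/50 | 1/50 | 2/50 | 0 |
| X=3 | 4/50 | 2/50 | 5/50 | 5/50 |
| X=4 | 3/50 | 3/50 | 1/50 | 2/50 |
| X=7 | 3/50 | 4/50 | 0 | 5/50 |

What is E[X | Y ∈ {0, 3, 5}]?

P(Y ∈ {0, 3, 5}) = 7/10.
Summing X·P(X=x,Y=y) over the conditioning event gives 66/25.
E[X | Y ∈ {0, 3, 5}] = (66/25) / (7/10) = 132/35.

132/35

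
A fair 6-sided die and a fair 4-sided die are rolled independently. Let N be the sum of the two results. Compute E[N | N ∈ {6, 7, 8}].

P(N ∈ {6, 7, 8}) = 11/24.
Σ over the event: 6·1/6 + 7·1/6 + 8·1/8 = 19/6.
E[N | N ∈ {6, 7, 8}] = (19/6) / (11/24) = 76/11.

76/11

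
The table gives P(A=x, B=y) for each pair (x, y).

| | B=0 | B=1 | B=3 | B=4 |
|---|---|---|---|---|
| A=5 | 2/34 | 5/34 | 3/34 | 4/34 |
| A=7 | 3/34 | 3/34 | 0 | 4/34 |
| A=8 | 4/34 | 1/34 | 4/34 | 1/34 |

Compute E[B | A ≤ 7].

P(A ≤ 7) = 12/17.
Summing B·P(A=x,B=y) over the conditioning event gives 49/34.
E[B | A ≤ 7] = (49/34) / (12/17) = 49/24.

49/24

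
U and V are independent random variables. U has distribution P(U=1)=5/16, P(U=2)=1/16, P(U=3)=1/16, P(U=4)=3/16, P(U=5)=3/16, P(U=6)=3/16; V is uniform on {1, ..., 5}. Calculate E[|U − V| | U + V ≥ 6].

115/52

P(U + V ≥ 6) = 13/20.
Summing |U−V|·P(x,y) over outcomes with U + V ≥ 6 gives 23/16.
E[|U − V| | U + V ≥ 6] = (23/16) / (13/20) = 115/52.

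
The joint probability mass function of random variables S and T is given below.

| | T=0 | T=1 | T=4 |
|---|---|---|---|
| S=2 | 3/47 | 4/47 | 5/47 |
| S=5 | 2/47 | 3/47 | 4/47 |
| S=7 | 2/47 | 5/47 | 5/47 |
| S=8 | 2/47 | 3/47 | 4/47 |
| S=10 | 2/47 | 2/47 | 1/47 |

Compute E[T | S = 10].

6/5

P(S = 10) = 5/47.
Σ T·P over the event = 0·(2/47) + 1·(2/47) + 4·(1/47) = 6/47.
E[T | S = 10] = (6/47) / (5/47) = 6/5.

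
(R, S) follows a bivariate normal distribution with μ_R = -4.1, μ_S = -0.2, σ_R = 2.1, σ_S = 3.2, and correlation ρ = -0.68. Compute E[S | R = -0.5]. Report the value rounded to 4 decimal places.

E[S | R=x] = μ_S + ρ(σ_S/σ_R)(x − μ_R) for jointly normal variables.
E[S | R=-0.5] = -0.2 + (-0.68)·(3.2/2.1)·(-0.5 − (-4.1)) = -0.2 + (-1.0362)·(3.6) = -3.9303.

-3.9303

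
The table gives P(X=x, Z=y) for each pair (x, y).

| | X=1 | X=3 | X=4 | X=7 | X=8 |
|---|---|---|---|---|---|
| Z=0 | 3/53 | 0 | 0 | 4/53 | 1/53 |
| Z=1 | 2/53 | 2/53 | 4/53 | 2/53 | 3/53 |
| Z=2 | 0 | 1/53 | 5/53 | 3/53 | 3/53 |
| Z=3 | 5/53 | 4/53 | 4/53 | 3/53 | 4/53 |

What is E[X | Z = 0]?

P(Z = 0) = 8/53.
Σ X·P over the event = 1·(3/53) + 7·(4/53) + 8·(1/53) = 39/53.
E[X | Z = 0] = (39/53) / (8/53) = 39/8.

39/8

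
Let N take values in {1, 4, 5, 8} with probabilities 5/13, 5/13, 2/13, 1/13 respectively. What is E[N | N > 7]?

P(N > 7) = 1/13.
Σ over the event: 8·1/13 = 8/13.
E[N | N > 7] = (8/13) / (1/13) = 8.

8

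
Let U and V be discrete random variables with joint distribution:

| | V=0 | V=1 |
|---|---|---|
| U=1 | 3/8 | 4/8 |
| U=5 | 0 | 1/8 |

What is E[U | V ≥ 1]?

9/5

P(V ≥ 1) = 5/8.
Summing U·P(U=x,V=y) over the conditioning event gives 9/8.
E[U | V ≥ 1] = (9/8) / (5/8) = 9/5.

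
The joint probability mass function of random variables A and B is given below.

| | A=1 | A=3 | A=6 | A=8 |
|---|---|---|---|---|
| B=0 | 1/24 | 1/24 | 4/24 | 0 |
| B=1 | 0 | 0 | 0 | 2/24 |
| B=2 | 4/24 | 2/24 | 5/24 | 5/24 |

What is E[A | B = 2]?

5

P(B = 2) = 2/3.
Summing A·P(A=x,B=y) over the conditioning event gives 10/3.
E[A | B = 2] = (10/3) / (2/3) = 5.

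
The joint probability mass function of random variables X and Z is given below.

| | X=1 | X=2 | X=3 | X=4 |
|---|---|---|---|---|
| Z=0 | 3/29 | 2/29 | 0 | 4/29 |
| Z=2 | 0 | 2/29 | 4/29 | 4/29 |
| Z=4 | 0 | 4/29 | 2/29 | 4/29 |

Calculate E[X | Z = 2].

P(Z = 2) = 10/29.
Σ X·P over the event = 2·(2/29) + 3·(4/29) + 4·(4/29) = 32/29.
E[X | Z = 2] = (32/29) / (10/29) = 16/5.

16/5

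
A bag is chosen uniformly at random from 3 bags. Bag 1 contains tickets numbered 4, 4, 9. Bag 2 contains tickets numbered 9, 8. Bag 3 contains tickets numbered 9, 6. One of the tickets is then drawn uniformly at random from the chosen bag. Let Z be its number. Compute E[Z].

E[Z | bag 1] = (4+4+9)/3 = 17/3.
E[Z | bag 2] = (9+8)/2 = 17/2.
E[Z | bag 3] = (9+6)/2 = 15/2.
E[Z] = (1/3)·(17/3) + (1/3)·(17/2) + (1/3)·(15/2) = 65/9.

65/9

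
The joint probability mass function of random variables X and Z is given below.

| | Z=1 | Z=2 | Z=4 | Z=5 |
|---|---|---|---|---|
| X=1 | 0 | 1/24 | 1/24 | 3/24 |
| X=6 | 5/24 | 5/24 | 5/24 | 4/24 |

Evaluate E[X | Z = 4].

31/6

P(Z = 4) = 1/4.
Summing X·P(X=x,Z=y) over the conditioning event gives 31/24.
E[X | Z = 4] = (31/24) / (1/4) = 31/6.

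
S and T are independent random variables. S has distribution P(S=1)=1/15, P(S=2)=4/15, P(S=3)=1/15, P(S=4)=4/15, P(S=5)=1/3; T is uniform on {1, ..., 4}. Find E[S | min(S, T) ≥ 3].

22/5

P(min(S, T) ≥ 3) = 1/3.
Summing S·P(x,y) over outcomes with min(S, T) ≥ 3 gives 22/15.
E[S | min(S, T) ≥ 3] = (22/15) / (1/3) = 22/5.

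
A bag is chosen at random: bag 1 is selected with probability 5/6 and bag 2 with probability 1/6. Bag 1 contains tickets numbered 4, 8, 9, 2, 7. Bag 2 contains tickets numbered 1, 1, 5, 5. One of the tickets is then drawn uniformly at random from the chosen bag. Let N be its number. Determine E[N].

E[N | bag 1] = (4+8+9+2+7)/5 = 6.
E[N | bag 2] = (1+1+5+5)/4 = 3.
By the law of total expectation,
E[N] = (5/6)·(6) + (1/6)·(3) = 11/2.

11/2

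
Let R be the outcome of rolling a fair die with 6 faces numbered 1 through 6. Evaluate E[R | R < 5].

Given R < 5, R is equally likely to be any of {1, 2, 3, 4}.
E[R | R < 5] = (1 + 2 + 3 + 4) / 4 = 5/2.

5/2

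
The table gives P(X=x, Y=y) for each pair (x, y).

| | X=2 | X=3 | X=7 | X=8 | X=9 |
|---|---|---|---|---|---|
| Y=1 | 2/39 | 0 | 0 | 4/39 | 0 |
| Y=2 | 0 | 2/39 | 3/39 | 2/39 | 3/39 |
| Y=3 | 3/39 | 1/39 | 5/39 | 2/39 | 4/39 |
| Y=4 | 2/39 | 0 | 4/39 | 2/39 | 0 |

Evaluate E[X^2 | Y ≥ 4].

83/2

P(Y ≥ 4) = 8/39.
Σ X^2·P over the event = 4·(2/39) + 49·(4/39) + 64·(2/39) = 332/39.
E[X^2 | Y ≥ 4] = (332/39) / (8/39) = 83/2.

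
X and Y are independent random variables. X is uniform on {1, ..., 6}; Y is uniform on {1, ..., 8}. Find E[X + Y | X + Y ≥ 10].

34/3

P(X + Y ≥ 10) = 5/16.
Summing (X+Y)·P(x,y) over outcomes with X + Y ≥ 10 gives 85/24.
E[X + Y | X + Y ≥ 10] = (85/24) / (5/16) = 34/3.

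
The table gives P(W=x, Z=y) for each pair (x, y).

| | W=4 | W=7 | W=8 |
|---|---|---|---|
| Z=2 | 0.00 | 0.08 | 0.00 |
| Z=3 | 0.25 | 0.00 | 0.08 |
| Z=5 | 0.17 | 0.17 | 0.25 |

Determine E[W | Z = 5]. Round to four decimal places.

P(Z = 5) = 0.59.
Σ W·P over the event = 4·(0.17) + 7·(0.17) + 8·(0.25) = 3.87.
E[W | Z = 5] = (3.87) / (0.59) = 6.5593.

6.5593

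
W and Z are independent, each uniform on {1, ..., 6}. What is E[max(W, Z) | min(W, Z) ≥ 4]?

P(min(W, Z) ≥ 4) = 1/4.
Summing max(W,Z)·P(x,y) over outcomes with min(W, Z) ≥ 4 gives 49/36.
E[max(W, Z) | min(W, Z) ≥ 4] = (49/36) / (1/4) = 49/9.

49/9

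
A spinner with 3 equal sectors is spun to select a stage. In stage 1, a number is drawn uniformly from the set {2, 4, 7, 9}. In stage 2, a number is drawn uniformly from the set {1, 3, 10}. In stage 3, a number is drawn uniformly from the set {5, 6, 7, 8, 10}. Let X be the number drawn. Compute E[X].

E[X | stage 1] = (2+4+7+9)/4 = 11/2.
E[X | stage 2] = (1+3+10)/3 = 14/3.
E[X | stage 3] = (5+6+7+8+10)/5 = 36/5.
By the law of total expectation,
E[X] = (1/3)·(11/2) + (1/3)·(14/3) + (1/3)·(36/5) = 521/90.

521/90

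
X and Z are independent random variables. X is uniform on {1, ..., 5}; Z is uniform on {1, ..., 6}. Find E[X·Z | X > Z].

17/2

Outcomes with X > Z: (2,1), (3,1), (3,2), (4,1), (4,2), (4,3), (5,1), (5,2), (5,3), (5,4), each with probability 1/30.
E[X·Z | X > Z] = (2 + 3 + 6 + 4 + 8 + 12 + 5 + 10 + 15 + 20) / 10 = 17/2.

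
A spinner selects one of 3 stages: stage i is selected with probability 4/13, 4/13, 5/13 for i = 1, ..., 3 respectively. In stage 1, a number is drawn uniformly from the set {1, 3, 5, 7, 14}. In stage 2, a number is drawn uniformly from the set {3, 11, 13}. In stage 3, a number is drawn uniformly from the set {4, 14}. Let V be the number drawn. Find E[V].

E[V | stage 1] = (1+3+5+7+14)/5 = 6.
E[V | stage 2] = (3+11+13)/3 = 9.
E[V | stage 3] = (4+14)/2 = 9.
By the law of total expectation,
E[V] = (4/13)·(6) + (4/13)·(9) + (5/13)·(9) = 105/13.

105/13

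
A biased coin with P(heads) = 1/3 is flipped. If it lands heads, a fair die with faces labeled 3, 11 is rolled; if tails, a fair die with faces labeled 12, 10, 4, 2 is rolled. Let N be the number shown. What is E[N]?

7

E[N | heads] = (3+11)/2 = 7.
E[N | tails] = (12+10+4+2)/4 = 7.
E[N] = (1/3)·(7) + (2/3)·(7) = 7.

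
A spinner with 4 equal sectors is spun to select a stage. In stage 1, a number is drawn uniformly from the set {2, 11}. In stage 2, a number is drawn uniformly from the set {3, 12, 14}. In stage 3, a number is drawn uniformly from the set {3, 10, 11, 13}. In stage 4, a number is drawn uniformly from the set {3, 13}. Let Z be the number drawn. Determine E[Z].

401/48

E[Z | stage 1] = (2+11)/2 = 13/2.
E[Z | stage 2] = (3+12+14)/3 = 29/3.
E[Z | stage 3] = (3+10+11+13)/4 = 37/4.
E[Z | stage 4] = (3+13)/2 = 8.
By the law of total expectation,
E[Z] = (1/4)·(13/2) + (1/4)·(29/3) + (1/4)·(37/4) + (1/4)·(8) = 401/48.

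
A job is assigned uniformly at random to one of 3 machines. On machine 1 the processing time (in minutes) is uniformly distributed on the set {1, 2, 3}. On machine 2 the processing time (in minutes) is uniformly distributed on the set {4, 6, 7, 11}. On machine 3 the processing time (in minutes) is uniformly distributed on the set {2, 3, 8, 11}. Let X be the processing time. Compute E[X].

5

E[X | machine 1] = (1+2+3)/3 = 2.
E[X | machine 2] = (4+6+7+11)/4 = 7.
E[X | machine 3] = (2+3+8+11)/4 = 6.
By the law of total expectation,
E[X] = (1/3)·(2) + (1/3)·(7) + (1/3)·(6) = 5.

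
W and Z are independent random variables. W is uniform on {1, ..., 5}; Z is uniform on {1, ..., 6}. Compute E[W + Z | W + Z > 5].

P(W + Z > 5) = 2/3.
Summing (W+Z)·P(x,y) over outcomes with W + Z > 5 gives 31/6.
E[W + Z | W + Z > 5] = (31/6) / (2/3) = 31/4.

31/4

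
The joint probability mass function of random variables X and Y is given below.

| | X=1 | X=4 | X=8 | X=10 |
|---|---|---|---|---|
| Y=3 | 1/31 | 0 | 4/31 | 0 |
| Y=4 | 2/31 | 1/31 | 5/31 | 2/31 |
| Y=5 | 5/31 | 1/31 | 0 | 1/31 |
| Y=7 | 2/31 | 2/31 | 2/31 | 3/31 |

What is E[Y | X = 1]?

P(X = 1) = 10/31.
Summing Y·P(X=x,Y=y) over the conditioning event gives 50/31.
E[Y | X = 1] = (50/31) / (10/31) = 5.

5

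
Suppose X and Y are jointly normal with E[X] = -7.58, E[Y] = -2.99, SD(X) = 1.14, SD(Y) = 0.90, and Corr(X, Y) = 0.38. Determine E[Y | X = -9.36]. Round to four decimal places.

-3.5240

The regression of Y on X has slope ρ·σ_Y/σ_X and passes through (μ_X, μ_Y).
E[Y | X=-9.36] = -2.99 + (0.38)·(0.90/1.14)·(-9.36 − (-7.58)) = -2.99 + (0.3)·(-1.78) = -3.5240.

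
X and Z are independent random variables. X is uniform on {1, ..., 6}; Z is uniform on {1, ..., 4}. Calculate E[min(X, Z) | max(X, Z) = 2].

4/3

P(max(X, Z) = 2) = 1/8.
Summing min(X,Z)·P(x,y) over outcomes with max(X, Z) = 2 gives 1/6.
E[min(X, Z) | max(X, Z) = 2] = (1/6) / (1/8) = 4/3.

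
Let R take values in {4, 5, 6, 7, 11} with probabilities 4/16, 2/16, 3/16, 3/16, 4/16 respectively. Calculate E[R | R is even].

P(R is even) = 7/16.
Σ over the event: 4·1/4 + 6·3/16 = 17/8.
E[R | R is even] = (17/8) / (7/16) = 34/7.

34/7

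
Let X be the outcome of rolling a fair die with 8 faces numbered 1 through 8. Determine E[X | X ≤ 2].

Given X ≤ 2, X is equally likely to be any of {1, 2}.
E[X | X ≤ 2] = (1 + 2) / 2 = 3/2.

3/2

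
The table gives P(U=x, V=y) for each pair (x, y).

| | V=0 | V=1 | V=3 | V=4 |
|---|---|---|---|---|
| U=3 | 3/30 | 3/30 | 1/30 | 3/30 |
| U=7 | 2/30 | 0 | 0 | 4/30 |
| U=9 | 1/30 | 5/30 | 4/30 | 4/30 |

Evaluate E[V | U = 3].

P(U = 3) = 1/3.
Σ V·P over the event = 0·(3/30) + 1·(3/30) + 3·(1/30) + 4·(3/30) = 3/5.
E[V | U = 3] = (3/5) / (1/3) = 9/5.

9/5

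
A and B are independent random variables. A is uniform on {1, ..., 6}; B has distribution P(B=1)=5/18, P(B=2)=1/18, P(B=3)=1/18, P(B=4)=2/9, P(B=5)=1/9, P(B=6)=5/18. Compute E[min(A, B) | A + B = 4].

P(A + B = 4) = 7/108.
Summing min(A,B)·P(x,y) over outcomes with A + B = 4 gives 2/27.
E[min(A, B) | A + B = 4] = (2/27) / (7/108) = 8/7.

8/7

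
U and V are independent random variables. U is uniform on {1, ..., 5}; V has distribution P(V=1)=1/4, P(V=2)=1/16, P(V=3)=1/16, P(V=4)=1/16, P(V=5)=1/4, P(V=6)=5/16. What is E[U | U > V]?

P(U > V) = 11/40.
Summing U·P(x,y) over outcomes with U > V gives 41/40.
E[U | U > V] = (41/40) / (11/40) = 41/11.

41/11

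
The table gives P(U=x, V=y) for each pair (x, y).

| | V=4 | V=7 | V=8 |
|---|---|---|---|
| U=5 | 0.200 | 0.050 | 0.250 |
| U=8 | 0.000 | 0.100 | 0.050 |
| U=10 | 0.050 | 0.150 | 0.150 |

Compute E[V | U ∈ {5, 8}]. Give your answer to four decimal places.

6.5385

P(U ∈ {5, 8}) = 0.650.
Summing V·P(U=x,V=y) over the conditioning event gives 4.250.
E[V | U ∈ {5, 8}] = (4.250) / (0.650) = 6.5385.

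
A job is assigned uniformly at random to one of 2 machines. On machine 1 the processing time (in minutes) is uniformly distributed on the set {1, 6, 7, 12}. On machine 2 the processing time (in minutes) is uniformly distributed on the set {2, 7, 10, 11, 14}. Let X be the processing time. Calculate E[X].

153/20

E[X | machine 1] = (1+6+7+12)/4 = 13/2.
E[X | machine 2] = (2+7+10+11+14)/5 = 44/5.
E[X] = (1/2)·(13/2) + (1/2)·(44/5) = 153/20.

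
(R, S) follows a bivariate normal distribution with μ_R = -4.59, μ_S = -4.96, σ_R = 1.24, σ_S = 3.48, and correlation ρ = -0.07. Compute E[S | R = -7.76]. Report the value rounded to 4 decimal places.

For a bivariate normal, E[S | R=x] = μ_S + ρ·(σ_S/σ_R)·(x − μ_R).
E[S | R=-7.76] = -4.96 + (-0.07)·(3.48/1.24)·(-7.76 − (-4.59)) = -4.96 + (-0.196452)·(-3.17) = -4.3372.

-4.3372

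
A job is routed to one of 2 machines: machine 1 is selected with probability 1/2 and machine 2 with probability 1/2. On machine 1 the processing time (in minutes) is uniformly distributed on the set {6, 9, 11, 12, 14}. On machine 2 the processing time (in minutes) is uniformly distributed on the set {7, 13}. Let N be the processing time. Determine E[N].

51/5

E[N | machine 1] = (6+9+11+12+14)/5 = 52/5.
E[N | machine 2] = (7+13)/2 = 10.
By the law of total expectation,
E[N] = (1/2)·(52/5) + (1/2)·(10) = 51/5.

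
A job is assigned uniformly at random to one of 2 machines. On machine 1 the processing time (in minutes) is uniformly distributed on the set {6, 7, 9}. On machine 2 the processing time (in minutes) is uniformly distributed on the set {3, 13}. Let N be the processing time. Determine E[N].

23/3

E[N | machine 1] = (6+7+9)/3 = 22/3.
E[N | machine 2] = (3+13)/2 = 8.
E[N] = (1/2)·(22/3) + (1/2)·(8) = 23/3.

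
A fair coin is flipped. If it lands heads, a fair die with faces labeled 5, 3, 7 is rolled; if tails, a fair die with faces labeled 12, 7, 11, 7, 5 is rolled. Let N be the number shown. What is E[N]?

E[N | heads] = (5+3+7)/3 = 5.
E[N | tails] = (12+7+11+7+5)/5 = 42/5.
E[N] = (1/2)·(5) + (1/2)·(42/5) = 67/10.

67/10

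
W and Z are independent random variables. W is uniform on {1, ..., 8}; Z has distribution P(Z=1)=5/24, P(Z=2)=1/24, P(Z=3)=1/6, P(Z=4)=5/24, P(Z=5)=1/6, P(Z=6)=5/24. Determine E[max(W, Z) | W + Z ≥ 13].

107/14

P(W + Z ≥ 13) = 7/96.
Summing max(W,Z)·P(x,y) over outcomes with W + Z ≥ 13 gives 107/192.
E[max(W, Z) | W + Z ≥ 13] = (107/192) / (7/96) = 107/14.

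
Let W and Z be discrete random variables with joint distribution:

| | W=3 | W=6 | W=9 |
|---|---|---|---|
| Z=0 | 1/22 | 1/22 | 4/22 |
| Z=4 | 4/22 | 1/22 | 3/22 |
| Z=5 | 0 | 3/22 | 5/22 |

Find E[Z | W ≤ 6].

7/2

P(W ≤ 6) = 5/11.
Summing Z·P(W=x,Z=y) over the conditioning event gives 35/22.
E[Z | W ≤ 6] = (35/22) / (5/11) = 7/2.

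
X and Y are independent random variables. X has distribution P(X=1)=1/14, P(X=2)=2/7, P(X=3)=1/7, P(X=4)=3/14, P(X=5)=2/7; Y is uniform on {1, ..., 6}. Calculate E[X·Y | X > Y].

P(X > Y) = 11/28.
Summing XY·P(x,y) over outcomes with X > Y gives 149/42.
E[X·Y | X > Y] = (149/42) / (11/28) = 298/33.

298/33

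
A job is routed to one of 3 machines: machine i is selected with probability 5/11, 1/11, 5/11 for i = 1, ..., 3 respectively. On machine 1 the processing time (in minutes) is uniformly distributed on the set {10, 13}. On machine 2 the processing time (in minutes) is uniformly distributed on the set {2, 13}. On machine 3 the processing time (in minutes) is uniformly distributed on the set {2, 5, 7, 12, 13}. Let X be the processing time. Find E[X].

E[X | machine 1] = (10+13)/2 = 23/2.
E[X | machine 2] = (2+13)/2 = 15/2.
E[X | machine 3] = (2+5+7+12+13)/5 = 39/5.
E[X] = (5/11)·(23/2) + (1/11)·(15/2) + (5/11)·(39/5) = 104/11.

104/11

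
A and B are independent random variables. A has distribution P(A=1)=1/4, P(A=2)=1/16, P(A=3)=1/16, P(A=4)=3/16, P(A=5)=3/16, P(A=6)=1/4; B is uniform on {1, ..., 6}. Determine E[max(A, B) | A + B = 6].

P(A + B = 6) = 1/8.
Summing max(A,B)·P(x,y) over outcomes with A + B = 6 gives 9/16.
E[max(A, B) | A + B = 6] = (9/16) / (1/8) = 9/2.

9/2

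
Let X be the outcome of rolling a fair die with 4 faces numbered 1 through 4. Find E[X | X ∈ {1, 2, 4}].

P(X ∈ {1, 2, 4}) = 3/4.
Σ over the event: 1·1/4 + 2·1/4 + 4·1/4 = 7/4.
E[X | X ∈ {1, 2, 4}] = (7/4) / (3/4) = 7/3.

7/3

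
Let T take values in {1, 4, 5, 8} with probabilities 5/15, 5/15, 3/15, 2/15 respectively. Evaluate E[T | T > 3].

51/10

P(T > 3) = 2/3.
Σ over the event: 4·1/3 + 5·1/5 + 8·2/15 = 17/5.
E[T | T > 3] = (17/5) / (2/3) = 51/10.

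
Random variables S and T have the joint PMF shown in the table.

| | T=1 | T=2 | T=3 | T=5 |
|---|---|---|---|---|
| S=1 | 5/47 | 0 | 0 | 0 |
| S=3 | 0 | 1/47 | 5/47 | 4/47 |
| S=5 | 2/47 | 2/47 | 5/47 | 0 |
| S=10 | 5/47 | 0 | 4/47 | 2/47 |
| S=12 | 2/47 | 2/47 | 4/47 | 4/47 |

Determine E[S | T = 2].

P(T = 2) = 5/47.
Summing S·P(S=x,T=y) over the conditioning event gives 37/47.
E[S | T = 2] = (37/47) / (5/47) = 37/5.

37/5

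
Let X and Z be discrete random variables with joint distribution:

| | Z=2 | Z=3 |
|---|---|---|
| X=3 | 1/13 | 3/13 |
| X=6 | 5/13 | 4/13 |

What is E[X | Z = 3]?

P(Z = 3) = 7/13.
Summing X·P(X=x,Z=y) over the conditioning event gives 33/13.
E[X | Z = 3] = (33/13) / (7/13) = 33/7.

33/7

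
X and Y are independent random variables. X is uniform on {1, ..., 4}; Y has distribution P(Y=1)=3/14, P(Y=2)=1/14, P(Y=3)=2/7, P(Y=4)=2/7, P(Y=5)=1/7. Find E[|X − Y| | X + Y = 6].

P(X + Y = 6) = 11/56.
Summing |X−Y|·P(x,y) over outcomes with X + Y = 6 gives 9/28.
E[|X − Y| | X + Y = 6] = (9/28) / (11/56) = 18/11.

18/11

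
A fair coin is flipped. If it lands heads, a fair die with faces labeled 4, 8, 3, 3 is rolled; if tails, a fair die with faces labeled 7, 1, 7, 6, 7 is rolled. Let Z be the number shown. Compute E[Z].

E[Z | heads] = (4+8+3+3)/4 = 9/2.
E[Z | tails] = (7+1+7+6+7)/5 = 28/5.
E[Z] = (1/2)·(9/2) + (1/2)·(28/5) = 101/20.

101/20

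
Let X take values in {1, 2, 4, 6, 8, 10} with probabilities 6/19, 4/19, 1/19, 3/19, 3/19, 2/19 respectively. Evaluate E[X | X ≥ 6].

31/4

P(X ≥ 6) = 8/19.
Σ over the event: 6·3/19 + 8·3/19 + 10·2/19 = 62/19.
E[X | X ≥ 6] = (62/19) / (8/19) = 31/4.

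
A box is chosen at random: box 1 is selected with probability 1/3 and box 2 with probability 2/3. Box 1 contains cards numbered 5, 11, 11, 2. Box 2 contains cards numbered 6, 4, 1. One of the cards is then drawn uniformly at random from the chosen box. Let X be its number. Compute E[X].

E[X | box 1] = (5+11+11+2)/4 = 29/4.
E[X | box 2] = (6+4+1)/3 = 11/3.
E[X] = (1/3)·(29/4) + (2/3)·(11/3) = 175/36.

175/36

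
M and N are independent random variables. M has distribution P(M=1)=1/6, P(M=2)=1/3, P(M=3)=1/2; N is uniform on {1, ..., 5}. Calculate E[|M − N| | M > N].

11/8

P(M > N) = 4/15.
Summing |M−N|·P(x,y) over outcomes with M > N gives 11/30.
E[|M − N| | M > N] = (11/30) / (4/15) = 11/8.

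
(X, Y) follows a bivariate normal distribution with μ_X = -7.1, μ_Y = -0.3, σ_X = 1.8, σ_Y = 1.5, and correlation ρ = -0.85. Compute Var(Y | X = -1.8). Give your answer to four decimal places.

For a bivariate normal, Var(Y | X=x) = σ_Y²(1 − ρ²).
Var(Y | X=-1.8) = (1.5)²·(1 − (-0.85)²) = 2.25·0.2775 = 0.6244.

0.6244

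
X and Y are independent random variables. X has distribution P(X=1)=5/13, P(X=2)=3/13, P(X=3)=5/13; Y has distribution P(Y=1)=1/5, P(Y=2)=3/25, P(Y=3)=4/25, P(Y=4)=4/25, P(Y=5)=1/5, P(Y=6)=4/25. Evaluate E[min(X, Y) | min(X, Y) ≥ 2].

P(min(X, Y) ≥ 2) = 32/65.
Summing min(X,Y)·P(x,y) over outcomes with min(X, Y) ≥ 2 gives 81/65.
E[min(X, Y) | min(X, Y) ≥ 2] = (81/65) / (32/65) = 81/32.

81/32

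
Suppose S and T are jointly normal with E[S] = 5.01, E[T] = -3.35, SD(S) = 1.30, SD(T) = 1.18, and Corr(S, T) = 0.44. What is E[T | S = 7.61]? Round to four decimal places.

-2.3116

The regression of T on S has slope ρ·σ_T/σ_S and passes through (μ_S, μ_T).
E[T | S=7.61] = -3.35 + (0.44)·(1.18/1.30)·(7.61 − (5.01)) = -3.35 + (0.39938)·(2.6) = -2.3116.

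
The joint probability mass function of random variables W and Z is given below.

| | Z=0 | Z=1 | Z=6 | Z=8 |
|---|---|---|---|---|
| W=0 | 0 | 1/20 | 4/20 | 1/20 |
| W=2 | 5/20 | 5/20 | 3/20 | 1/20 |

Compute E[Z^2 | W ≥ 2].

177/14

P(W ≥ 2) = 7/10.
Σ Z^2·P over the event = 0·(5/20) + 1·(5/20) + 36·(3/20) + 64·(1/20) = 177/20.
E[Z^2 | W ≥ 2] = (177/20) / (7/10) = 177/14.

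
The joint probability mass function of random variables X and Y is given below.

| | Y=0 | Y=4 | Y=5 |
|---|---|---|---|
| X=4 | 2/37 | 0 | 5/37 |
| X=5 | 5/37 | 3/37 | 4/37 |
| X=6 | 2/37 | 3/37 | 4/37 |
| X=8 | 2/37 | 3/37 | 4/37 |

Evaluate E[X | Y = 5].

96/17

P(Y = 5) = 17/37.
Σ X·P over the event = 4·(5/37) + 5·(4/37) + 6·(4/37) + 8·(4/37) = 96/37.
E[X | Y = 5] = (96/37) / (17/37) = 96/17.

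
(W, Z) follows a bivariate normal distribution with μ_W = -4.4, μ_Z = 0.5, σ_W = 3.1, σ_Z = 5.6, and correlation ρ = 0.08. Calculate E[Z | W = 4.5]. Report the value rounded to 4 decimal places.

For a bivariate normal, E[Z | W=x] = μ_Z + ρ·(σ_Z/σ_W)·(x − μ_W).
E[Z | W=4.5] = 0.5 + (0.08)·(5.6/3.1)·(4.5 − (-4.4)) = 0.5 + (0.14452)·(8.9) = 1.7862.

1.7862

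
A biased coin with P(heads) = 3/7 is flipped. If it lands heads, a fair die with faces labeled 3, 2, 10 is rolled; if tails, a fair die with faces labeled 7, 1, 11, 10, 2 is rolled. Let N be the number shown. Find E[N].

199/35

E[N | heads] = (3+2+10)/3 = 5.
E[N | tails] = (7+1+11+10+2)/5 = 31/5.
By the law of total expectation,
E[N] = (3/7)·(5) + (4/7)·(31/5) = 199/35.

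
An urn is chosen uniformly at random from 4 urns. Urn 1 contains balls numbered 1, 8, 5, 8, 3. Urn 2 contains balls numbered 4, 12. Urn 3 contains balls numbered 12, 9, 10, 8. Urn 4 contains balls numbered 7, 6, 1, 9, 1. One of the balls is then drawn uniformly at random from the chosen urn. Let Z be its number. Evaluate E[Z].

551/80

E[Z | urn 1] = (1+8+5+8+3)/5 = 5.
E[Z | urn 2] = (4+12)/2 = 8.
E[Z | urn 3] = (12+9+10+8)/4 = 39/4.
E[Z | urn 4] = (7+6+1+9+1)/5 = 24/5.
E[Z] = (1/4)·(5) + (1/4)·(8) + (1/4)·(39/4) + (1/4)·(24/5) = 551/80.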